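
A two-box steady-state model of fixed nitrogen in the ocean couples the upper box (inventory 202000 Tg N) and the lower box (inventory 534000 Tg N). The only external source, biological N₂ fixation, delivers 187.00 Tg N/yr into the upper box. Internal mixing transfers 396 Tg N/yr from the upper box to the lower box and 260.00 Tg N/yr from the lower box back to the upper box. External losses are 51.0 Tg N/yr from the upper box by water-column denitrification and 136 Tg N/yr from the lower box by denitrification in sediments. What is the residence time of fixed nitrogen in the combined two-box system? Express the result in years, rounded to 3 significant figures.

3940 yr

Treat the two boxes together as one reservoir: the mixing fluxes between them are internal recycling, so τ = ΣM / Σ(external losses).
M_total = 202000 + 534000 = 736000 Tg N.
ΣF_external_out = 51.0 + 136 = 187.00 Tg N/yr.
τ = M_total / ΣF_ext = 736000 / 187.00 = 3936 yr.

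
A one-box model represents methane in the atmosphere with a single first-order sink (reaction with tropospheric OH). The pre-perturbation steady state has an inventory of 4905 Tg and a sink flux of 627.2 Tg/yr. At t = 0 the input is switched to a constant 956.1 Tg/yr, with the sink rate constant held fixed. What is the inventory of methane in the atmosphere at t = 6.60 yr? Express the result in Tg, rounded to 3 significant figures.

The sink rate constant is k = F₀/M₀ = 627.2/4905 = 0.1279 yr⁻¹.
Solving dM/dt = F₁ − kM with M(0) = M₀ gives M(t) = F₁/k + (M₀ − F₁/k)·e^(−kt).
F₁/k = 956.1/0.1279 = 7477.2 Tg; kt = 0.1279 × 6.60 = 0.8439, e^(−kt) = 0.4300.
M(6.60) = 7477.2 + (4905 − 7477.2) × 0.4300 = 7477.2 − 1106 = 6371.1 Tg.

6370 Tg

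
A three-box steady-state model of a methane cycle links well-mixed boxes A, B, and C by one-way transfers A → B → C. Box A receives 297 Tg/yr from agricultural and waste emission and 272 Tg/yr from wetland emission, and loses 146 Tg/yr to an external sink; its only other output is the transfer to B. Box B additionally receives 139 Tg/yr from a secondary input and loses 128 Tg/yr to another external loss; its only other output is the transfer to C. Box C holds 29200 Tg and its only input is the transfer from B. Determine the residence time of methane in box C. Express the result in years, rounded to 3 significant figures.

Box A: F(A→B) = (297 + 272) − 146 = 423.00 Tg/yr.
Box B: F(B→C) = (423.00 + 139) − 128 = 434.00 Tg/yr.
Box C throughput = its input = 434.00 Tg/yr; τ = 29200 / 434.00 = 67.28 yr.

67.3 yr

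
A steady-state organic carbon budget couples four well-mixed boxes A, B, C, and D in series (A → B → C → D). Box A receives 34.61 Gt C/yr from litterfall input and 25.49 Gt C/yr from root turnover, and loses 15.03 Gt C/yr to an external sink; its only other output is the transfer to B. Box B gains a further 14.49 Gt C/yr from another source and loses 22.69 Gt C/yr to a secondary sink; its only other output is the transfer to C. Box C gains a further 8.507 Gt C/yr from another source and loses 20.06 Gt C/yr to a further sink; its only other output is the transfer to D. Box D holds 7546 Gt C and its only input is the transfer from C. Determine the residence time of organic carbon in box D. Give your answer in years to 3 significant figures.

298 yr

Box A: F(A→B) = (34.61 + 25.49) − 15.03 = 45.070 Gt C/yr.
Box B: F(B→C) = (45.070 + 14.49) − 22.69 = 36.870 Gt C/yr.
Box C: F(C→D) = (36.870 + 8.507) − 20.06 = 25.317 Gt C/yr.
Box D throughput = its input = 25.317 Gt C/yr; τ = 7546 / 25.317 = 298.1 yr.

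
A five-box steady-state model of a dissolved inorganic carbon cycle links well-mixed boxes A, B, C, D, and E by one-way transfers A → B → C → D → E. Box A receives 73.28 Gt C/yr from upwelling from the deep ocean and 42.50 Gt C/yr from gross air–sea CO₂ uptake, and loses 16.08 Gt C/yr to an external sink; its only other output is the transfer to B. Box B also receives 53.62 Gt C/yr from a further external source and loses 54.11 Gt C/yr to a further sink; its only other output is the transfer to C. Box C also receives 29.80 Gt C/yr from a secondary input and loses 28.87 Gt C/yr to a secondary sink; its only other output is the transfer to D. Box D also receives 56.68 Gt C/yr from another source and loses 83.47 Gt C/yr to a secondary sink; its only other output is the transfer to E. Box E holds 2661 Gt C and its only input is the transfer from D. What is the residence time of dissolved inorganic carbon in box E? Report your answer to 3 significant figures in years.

36.3 yr

Box A: F(A→B) = (73.28 + 42.50) − 16.08 = 99.700 Gt C/yr.
Box B: F(B→C) = (99.700 + 53.62) − 54.11 = 99.210 Gt C/yr.
Box C: F(C→D) = (99.210 + 29.80) − 28.87 = 100.14 Gt C/yr.
Box D: F(D→E) = (100.14 + 56.68) − 83.47 = 73.350 Gt C/yr.
Box E throughput = its input = 73.350 Gt C/yr; τ = 2661 / 73.350 = 36.28 yr.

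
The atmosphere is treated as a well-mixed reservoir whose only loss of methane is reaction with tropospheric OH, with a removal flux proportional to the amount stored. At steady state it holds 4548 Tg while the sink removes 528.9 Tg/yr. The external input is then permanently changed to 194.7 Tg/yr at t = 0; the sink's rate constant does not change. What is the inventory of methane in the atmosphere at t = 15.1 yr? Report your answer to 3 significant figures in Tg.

2170 Tg

Residence time τ = M₀/F₀ = 8.599 yr. The eventual steady state is M_∞ = M₀·(F₁/F₀) = 4548 × 194.7/528.9 = 1674.2 Tg.
The anomaly ΔM(t) = M(t) − M_∞ decays as ΔM₀·e^(−t/τ) with ΔM₀ = 4548 − 1674.2 = 2874 Tg.
At t = 15.1 yr, e^(−t/τ) = e^(−1.756) = 0.1727, so ΔM = 496.4 Tg and M = 1674.2 + 496.4 = 2170.6 Tg.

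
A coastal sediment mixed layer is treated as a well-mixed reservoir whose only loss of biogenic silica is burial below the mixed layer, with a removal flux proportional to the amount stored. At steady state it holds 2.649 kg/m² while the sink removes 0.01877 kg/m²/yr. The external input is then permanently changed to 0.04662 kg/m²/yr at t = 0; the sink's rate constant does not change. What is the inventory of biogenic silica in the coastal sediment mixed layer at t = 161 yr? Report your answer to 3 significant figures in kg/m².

The sink rate constant is k = F₀/M₀ = 0.01877/2.649 = 0.007086 yr⁻¹.
Solving dM/dt = F₁ − kM with M(0) = M₀ gives M(t) = F₁/k + (M₀ − F₁/k)·e^(−kt).
F₁/k = 0.04662/0.007086 = 6.5795 kg/m²; kt = 0.007086 × 161 = 1.141, e^(−kt) = 0.3196.
M(161) = 6.5795 + (2.649 − 6.5795) × 0.3196 = 6.5795 − 1.256 = 5.3234 kg/m².

5.32 kg/m²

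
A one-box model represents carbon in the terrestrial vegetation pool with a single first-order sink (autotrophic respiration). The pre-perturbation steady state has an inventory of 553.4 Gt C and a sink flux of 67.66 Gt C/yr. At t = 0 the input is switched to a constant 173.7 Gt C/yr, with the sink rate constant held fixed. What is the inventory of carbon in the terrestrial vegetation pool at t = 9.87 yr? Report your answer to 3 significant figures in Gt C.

1160 Gt C

τ = M₀/F₀ = 553.4/67.66 = 8.179 yr; rate constant k = 1/τ.
New steady state M_∞ = F₁/k = F₁·τ = 173.7 × 8.179 = 1420.7 Gt C.
M(t) = M_∞ + (M₀ − M_∞)·e^(−t/τ); t/τ = 9.87/8.179 = 1.207, so e^(−t/τ) = 0.2992.
M(t) = 1420.7 − 867.3 × 0.2992 = 1161.2 Gt C.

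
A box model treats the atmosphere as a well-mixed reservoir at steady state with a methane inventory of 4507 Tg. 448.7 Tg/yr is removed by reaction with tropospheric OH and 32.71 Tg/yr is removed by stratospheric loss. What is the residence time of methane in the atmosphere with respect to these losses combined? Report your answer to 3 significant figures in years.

9.36 yr

Total removal = 448.7 + 32.71 = 481.41 Tg/yr.
τ = M / ΣF_out = 4507 / 481.41 = 9.362 yr.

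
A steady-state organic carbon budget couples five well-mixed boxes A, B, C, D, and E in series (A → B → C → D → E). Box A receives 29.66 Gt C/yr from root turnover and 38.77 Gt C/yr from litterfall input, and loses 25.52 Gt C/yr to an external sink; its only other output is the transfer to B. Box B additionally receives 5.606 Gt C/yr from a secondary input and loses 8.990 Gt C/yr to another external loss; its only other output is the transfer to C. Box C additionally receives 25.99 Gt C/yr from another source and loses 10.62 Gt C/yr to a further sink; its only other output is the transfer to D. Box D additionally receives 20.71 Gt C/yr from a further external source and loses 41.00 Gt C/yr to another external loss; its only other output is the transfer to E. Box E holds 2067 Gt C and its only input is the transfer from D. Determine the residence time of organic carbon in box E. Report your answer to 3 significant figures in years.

Box A: F(A→B) = (29.66 + 38.77) − 25.52 = 42.910 Gt C/yr.
Box B: F(B→C) = (42.910 + 5.606) − 8.990 = 39.526 Gt C/yr.
Box C: F(C→D) = (39.526 + 25.99) − 10.62 = 54.896 Gt C/yr.
Box D: F(D→E) = (54.896 + 20.71) − 41.00 = 34.606 Gt C/yr.
Box E throughput = its input = 34.606 Gt C/yr; τ = 2067 / 34.606 = 59.73 yr.

59.7 yr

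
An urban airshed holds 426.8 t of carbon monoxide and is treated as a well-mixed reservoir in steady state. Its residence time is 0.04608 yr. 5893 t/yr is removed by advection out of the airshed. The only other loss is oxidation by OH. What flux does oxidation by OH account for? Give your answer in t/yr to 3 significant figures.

3370 t/yr

Total removal F = M/τ = 426.8 / 0.04608 = 9262 t/yr.
Oxidation by OH = F − (5893) = 9262 − 5893 = 3369 t/yr.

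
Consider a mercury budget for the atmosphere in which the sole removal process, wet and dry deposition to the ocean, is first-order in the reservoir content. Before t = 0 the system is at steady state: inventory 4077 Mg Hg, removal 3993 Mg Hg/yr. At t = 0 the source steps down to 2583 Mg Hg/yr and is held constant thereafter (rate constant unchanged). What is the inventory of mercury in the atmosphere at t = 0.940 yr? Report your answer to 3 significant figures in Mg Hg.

3210 Mg Hg

Residence time τ = M₀/F₀ = 1.021 yr. The eventual steady state is M_∞ = M₀·(F₁/F₀) = 4077 × 2583/3993 = 2637.3 Mg Hg.
The anomaly ΔM(t) = M(t) − M_∞ decays as ΔM₀·e^(−t/τ) with ΔM₀ = 4077 − 2637.3 = 1440 Mg Hg.
At t = 0.940 yr, e^(−t/τ) = e^(−0.9206) = 0.3983, so ΔM = 573.4 Mg Hg and M = 2637.3 + 573.4 = 3210.7 Mg Hg.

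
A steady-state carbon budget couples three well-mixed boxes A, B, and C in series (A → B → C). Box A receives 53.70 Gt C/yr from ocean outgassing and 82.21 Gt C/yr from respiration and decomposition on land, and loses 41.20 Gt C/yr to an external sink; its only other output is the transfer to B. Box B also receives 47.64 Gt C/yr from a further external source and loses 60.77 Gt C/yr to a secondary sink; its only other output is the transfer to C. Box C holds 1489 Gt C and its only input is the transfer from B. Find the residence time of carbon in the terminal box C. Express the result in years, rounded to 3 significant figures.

18.3 yr

Box A: F(A→B) = (53.70 + 82.21) − 41.20 = 94.710 Gt C/yr.
Box B: F(B→C) = (94.710 + 47.64) − 60.77 = 81.580 Gt C/yr.
Box C throughput = its input = 81.580 Gt C/yr; τ = 1489 / 81.580 = 18.25 yr.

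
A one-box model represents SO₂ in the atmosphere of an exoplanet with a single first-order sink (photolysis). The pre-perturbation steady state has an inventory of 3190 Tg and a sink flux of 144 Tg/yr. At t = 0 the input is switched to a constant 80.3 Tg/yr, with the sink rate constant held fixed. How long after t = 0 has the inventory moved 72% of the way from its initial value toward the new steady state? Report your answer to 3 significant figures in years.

28.2 yr

τ = M₀/F₀ = 3190/144 = 22.15 yr.
The remaining gap fraction is e^(−t/τ); 72% covered ⇒ e^(−t/τ) = 0.280.
t = −τ ln(0.280) = 22.15 × 1.273 = 28.20 yr.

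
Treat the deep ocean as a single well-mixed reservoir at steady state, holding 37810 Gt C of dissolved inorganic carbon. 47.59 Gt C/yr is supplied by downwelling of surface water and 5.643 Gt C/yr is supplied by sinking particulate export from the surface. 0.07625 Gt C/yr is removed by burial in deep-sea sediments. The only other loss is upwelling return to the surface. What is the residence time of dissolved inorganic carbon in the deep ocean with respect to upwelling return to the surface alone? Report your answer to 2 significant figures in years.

At steady state ΣF_in = ΣF_out.
ΣF_in = 47.59 + 5.643 = 53.233 Gt C/yr.
Upwelling return to the surface flux = ΣF_in − (0.07625) = 53.233 − 0.07625 = 53.16 Gt C/yr.
τ = M / F = 37810 / 53.16 = 711.3 yr.

710 yr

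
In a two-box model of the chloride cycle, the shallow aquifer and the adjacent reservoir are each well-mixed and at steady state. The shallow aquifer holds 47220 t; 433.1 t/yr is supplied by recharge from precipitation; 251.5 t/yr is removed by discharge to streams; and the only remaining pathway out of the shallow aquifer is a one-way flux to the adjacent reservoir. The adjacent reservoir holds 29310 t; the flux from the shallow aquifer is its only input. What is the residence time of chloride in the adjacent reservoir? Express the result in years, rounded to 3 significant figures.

Balance the shallow aquifer: ΣF_in = 433.10 t/yr.
Flux to the adjacent reservoir = ΣF_in − (251.5) = 181.60 t/yr.
At steady state the output of the adjacent reservoir equals its input, 181.60 t/yr.
τ = M / F = 29310 / 181.60 = 161.4 yr.

161 yr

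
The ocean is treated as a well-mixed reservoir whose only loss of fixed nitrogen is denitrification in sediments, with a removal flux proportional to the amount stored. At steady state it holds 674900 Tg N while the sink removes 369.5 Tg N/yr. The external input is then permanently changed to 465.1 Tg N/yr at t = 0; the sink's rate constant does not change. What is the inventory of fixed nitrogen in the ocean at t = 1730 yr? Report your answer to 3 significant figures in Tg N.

782000 Tg N

Residence time τ = M₀/F₀ = 1827 yr. The eventual steady state is M_∞ = M₀·(F₁/F₀) = 674900 × 465.1/369.5 = 849520 Tg N.
The anomaly ΔM(t) = M(t) − M_∞ decays as ΔM₀·e^(−t/τ) with ΔM₀ = 674900 − 849520 = −174600 Tg N.
At t = 1730 yr, e^(−t/τ) = e^(−0.9472) = 0.3878, so ΔM = −67720 Tg N and M = 849520 − 67720 = 781790 Tg N.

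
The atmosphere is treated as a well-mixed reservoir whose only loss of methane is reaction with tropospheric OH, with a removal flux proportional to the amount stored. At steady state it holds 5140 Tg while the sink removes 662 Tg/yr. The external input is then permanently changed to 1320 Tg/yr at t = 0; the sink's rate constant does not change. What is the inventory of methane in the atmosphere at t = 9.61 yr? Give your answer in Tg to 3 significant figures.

8770 Tg

The sink rate constant is k = F₀/M₀ = 662/5140 = 0.1288 yr⁻¹.
Solving dM/dt = F₁ − kM with M(0) = M₀ gives M(t) = F₁/k + (M₀ − F₁/k)·e^(−kt).
F₁/k = 1320/0.1288 = 10249 Tg; kt = 0.1288 × 9.61 = 1.238, e^(−kt) = 0.2900.
M(9.61) = 10249 + (5140 − 10249) × 0.2900 = 10249 − 1482 = 8767.1 Tg.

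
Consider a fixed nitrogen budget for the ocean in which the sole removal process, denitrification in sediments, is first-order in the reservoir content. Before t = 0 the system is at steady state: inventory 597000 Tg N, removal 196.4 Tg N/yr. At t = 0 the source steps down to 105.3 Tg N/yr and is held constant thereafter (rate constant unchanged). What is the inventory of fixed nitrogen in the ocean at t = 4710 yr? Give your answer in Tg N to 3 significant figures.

τ = M₀/F₀ = 597000/196.4 = 3040 yr; rate constant k = 1/τ.
New steady state M_∞ = F₁/k = F₁·τ = 105.3 × 3040 = 320080 Tg N.
M(t) = M_∞ + (M₀ − M_∞)·e^(−t/τ); t/τ = 4710/3040 = 1.549, so e^(−t/τ) = 0.2124.
M(t) = 320080 + 276900 × 0.2124 = 378890 Tg N.

379000 Tg N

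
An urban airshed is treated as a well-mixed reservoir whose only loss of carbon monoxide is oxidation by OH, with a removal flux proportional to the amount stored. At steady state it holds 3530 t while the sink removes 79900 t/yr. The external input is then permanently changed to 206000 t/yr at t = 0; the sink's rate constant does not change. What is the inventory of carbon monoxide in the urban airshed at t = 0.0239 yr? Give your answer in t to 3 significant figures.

τ = M₀/F₀ = 3530/79900 = 0.04418 yr; rate constant k = 1/τ.
New steady state M_∞ = F₁/k = F₁·τ = 206000 × 0.04418 = 9101.1 t.
M(t) = M_∞ + (M₀ − M_∞)·e^(−t/τ); t/τ = 0.0239/0.04418 = 0.5410, so e^(−t/τ) = 0.5822.
M(t) = 9101.1 − 5571 × 0.5822 = 5857.7 t.

5860 t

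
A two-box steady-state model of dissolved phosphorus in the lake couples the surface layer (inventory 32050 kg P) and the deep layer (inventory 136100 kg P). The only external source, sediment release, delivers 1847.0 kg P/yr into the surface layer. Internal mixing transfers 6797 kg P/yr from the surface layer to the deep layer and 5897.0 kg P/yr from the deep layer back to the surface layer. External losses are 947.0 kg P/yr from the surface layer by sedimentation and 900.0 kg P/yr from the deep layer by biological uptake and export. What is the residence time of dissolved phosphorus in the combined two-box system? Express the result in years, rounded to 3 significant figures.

For the system as a whole, the A↔B exchange is internal and contributes nothing to the throughput; only the external sinks remove mass.
M_total = 32050 + 136100 = 168150 kg P.
ΣF_external_out = 947.0 + 900.0 = 1847.0 kg P/yr.
τ = M_total / ΣF_ext = 168150 / 1847.0 = 91.04 yr.

91.0 yr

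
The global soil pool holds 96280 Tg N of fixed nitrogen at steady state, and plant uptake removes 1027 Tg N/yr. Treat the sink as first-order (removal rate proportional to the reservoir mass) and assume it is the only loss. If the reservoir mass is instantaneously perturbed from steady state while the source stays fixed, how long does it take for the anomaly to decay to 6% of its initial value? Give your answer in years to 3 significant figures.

For a linear reservoir the anomaly decays as exp(−t/τ) with τ = M/F = 96280/1027 = 93.75 yr.
exp(−t/τ) = 0.06 ⇒ t = −τ ln(0.06) = 93.75 × 2.813 = 263.8 yr.

264 yr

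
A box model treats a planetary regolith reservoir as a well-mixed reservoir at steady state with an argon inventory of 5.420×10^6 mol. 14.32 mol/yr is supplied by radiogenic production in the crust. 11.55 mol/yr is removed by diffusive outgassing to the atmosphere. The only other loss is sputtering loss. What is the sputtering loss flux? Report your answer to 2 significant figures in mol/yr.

At steady state ΣF_in = ΣF_out.
ΣF_in = 14.320 mol/yr.
Sputtering loss flux = ΣF_in − (11.55) = 14.320 − 11.55 = 2.770 mol/yr.

2.8 mol/yr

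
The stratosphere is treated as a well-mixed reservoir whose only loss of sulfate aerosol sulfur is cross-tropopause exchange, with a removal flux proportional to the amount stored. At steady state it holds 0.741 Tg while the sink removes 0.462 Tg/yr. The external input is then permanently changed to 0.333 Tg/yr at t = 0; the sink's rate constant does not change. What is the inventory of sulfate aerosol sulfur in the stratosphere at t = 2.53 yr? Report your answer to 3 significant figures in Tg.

0.577 Tg

The sink rate constant is k = F₀/M₀ = 0.462/0.741 = 0.6235 yr⁻¹.
Solving dM/dt = F₁ − kM with M(0) = M₀ gives M(t) = F₁/k + (M₀ − F₁/k)·e^(−kt).
F₁/k = 0.333/0.6235 = 0.53410 Tg; kt = 0.6235 × 2.53 = 1.577, e^(−kt) = 0.2065.
M(2.53) = 0.53410 + (0.741 − 0.53410) × 0.2065 = 0.53410 + 0.04273 = 0.57682 Tg.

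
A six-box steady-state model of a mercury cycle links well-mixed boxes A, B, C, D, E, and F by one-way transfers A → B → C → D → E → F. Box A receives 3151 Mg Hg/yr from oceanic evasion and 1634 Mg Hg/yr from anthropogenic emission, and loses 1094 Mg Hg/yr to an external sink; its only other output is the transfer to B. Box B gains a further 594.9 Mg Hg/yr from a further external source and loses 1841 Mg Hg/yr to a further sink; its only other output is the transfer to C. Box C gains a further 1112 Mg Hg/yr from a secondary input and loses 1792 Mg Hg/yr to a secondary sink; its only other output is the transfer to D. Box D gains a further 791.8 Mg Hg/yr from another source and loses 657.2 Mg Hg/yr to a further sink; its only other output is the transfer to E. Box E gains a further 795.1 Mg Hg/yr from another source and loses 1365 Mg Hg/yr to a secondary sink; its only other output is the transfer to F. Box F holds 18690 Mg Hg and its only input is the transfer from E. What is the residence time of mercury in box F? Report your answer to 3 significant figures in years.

14.1 yr

Box A: F(A→B) = (3151 + 1634) − 1094 = 3691.0 Mg Hg/yr.
Box B: F(B→C) = (3691.0 + 594.9) − 1841 = 2444.9 Mg Hg/yr.
Box C: F(C→D) = (2444.9 + 1112) − 1792 = 1764.9 Mg Hg/yr.
Box D: F(D→E) = (1764.9 + 791.8) − 657.2 = 1899.5 Mg Hg/yr.
Box E: F(E→F) = (1899.5 + 795.1) − 1365 = 1329.6 Mg Hg/yr.
Box F throughput = its input = 1329.6 Mg Hg/yr; τ = 18690 / 1329.6 = 14.06 yr.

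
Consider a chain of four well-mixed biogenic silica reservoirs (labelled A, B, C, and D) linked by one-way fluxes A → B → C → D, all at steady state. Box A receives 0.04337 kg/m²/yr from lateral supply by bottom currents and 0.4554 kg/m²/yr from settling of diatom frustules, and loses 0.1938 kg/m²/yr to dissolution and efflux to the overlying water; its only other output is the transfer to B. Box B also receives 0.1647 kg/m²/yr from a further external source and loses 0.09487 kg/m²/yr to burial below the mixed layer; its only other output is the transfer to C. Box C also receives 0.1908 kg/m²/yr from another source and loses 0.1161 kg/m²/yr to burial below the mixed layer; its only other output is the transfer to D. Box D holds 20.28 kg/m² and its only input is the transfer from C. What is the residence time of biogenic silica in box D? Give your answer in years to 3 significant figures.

45.1 yr

Box A: F(A→B) = (0.04337 + 0.4554) − 0.1938 = 0.30497 kg/m²/yr.
Box B: F(B→C) = (0.30497 + 0.1647) − 0.09487 = 0.37480 kg/m²/yr.
Box C: F(C→D) = (0.37480 + 0.1908) − 0.1161 = 0.44950 kg/m²/yr.
Box D throughput = its input = 0.44950 kg/m²/yr; τ = 20.28 / 0.44950 = 45.12 yr.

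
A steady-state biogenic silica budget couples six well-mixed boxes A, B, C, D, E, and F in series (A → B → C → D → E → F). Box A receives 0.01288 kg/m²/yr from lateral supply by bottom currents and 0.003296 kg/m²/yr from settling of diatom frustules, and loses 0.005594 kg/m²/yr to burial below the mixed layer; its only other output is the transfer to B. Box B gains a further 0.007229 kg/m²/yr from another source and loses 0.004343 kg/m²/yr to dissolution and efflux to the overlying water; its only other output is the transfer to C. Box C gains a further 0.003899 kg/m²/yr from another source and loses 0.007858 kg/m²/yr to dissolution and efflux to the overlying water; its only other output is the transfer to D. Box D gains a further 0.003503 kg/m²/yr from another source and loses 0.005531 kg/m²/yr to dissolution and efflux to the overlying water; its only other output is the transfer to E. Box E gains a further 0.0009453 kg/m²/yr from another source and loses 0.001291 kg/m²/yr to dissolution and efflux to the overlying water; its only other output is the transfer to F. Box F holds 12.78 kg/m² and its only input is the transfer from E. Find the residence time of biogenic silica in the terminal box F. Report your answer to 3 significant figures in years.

Box A: F(A→B) = (0.01288 + 0.003296) − 0.005594 = 0.010582 kg/m²/yr.
Box B: F(B→C) = (0.010582 + 0.007229) − 0.004343 = 0.013468 kg/m²/yr.
Box C: F(C→D) = (0.013468 + 0.003899) − 0.007858 = 0.0095090 kg/m²/yr.
Box D: F(D→E) = (0.0095090 + 0.003503) − 0.005531 = 0.0074810 kg/m²/yr.
Box E: F(E→F) = (0.0074810 + 0.0009453) − 0.001291 = 0.0071353 kg/m²/yr.
Box F throughput = its input = 0.0071353 kg/m²/yr; τ = 12.78 / 0.0071353 = 1791 yr.

1790 yr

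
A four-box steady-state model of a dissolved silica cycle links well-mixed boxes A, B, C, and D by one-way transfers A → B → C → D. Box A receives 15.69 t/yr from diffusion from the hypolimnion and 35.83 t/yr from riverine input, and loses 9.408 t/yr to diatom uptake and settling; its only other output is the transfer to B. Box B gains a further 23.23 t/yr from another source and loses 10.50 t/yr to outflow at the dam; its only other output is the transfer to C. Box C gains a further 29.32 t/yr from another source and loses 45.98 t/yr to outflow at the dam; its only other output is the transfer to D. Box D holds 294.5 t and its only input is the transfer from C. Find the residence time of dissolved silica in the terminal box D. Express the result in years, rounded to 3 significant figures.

7.71 yr

Box A: F(A→B) = (15.69 + 35.83) − 9.408 = 42.112 t/yr.
Box B: F(B→C) = (42.112 + 23.23) − 10.50 = 54.842 t/yr.
Box C: F(C→D) = (54.842 + 29.32) − 45.98 = 38.182 t/yr.
Box D throughput = its input = 38.182 t/yr; τ = 294.5 / 38.182 = 7.713 yr.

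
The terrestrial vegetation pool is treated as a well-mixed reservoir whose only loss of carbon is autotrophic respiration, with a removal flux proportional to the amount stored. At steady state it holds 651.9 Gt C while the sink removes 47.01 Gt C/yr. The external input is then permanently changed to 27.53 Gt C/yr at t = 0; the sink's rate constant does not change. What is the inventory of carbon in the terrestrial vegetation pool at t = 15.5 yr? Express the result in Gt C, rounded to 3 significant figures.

The sink rate constant is k = F₀/M₀ = 47.01/651.9 = 0.07211 yr⁻¹.
Solving dM/dt = F₁ − kM with M(0) = M₀ gives M(t) = F₁/k + (M₀ − F₁/k)·e^(−kt).
F₁/k = 27.53/0.07211 = 381.77 Gt C; kt = 0.07211 × 15.5 = 1.118, e^(−kt) = 0.3270.
M(15.5) = 381.77 + (651.9 − 381.77) × 0.3270 = 381.77 + 88.34 = 470.10 Gt C.

470 Gt C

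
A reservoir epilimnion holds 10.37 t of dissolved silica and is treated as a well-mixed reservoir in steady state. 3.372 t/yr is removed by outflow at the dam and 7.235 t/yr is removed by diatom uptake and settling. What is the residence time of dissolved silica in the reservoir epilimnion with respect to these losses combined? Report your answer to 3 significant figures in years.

0.978 yr

Total removal = 3.372 + 7.235 = 10.607 t/yr.
τ = M / ΣF_out = 10.37 / 10.607 = 0.9777 yr.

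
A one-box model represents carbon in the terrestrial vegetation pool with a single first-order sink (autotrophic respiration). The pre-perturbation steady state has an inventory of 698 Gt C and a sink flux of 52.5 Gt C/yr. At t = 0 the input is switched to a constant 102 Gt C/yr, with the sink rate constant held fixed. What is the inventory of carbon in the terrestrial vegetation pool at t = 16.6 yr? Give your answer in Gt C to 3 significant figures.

1170 Gt C

Residence time τ = M₀/F₀ = 13.30 yr. The eventual steady state is M_∞ = M₀·(F₁/F₀) = 698 × 102/52.5 = 1356.1 Gt C.
The anomaly ΔM(t) = M(t) − M_∞ decays as ΔM₀·e^(−t/τ) with ΔM₀ = 698 − 1356.1 = −658.1 Gt C.
At t = 16.6 yr, e^(−t/τ) = e^(−1.249) = 0.2869, so ΔM = −188.8 Gt C and M = 1356.1 − 188.8 = 1167.3 Gt C.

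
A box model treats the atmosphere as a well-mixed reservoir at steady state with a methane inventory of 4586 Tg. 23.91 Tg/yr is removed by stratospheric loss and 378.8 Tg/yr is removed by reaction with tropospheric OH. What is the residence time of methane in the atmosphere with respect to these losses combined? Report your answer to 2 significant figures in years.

11 yr

Total removal = 23.91 + 378.8 = 402.71 Tg/yr.
τ = M / ΣF_out = 4586 / 402.71 = 11.39 yr.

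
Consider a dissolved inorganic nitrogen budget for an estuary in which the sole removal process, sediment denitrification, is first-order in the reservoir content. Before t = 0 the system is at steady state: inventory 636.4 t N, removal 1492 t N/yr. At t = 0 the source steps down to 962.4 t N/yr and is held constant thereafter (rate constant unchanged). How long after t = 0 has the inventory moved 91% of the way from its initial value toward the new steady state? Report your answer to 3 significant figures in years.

1.03 yr

τ = M₀/F₀ = 636.4/1492 = 0.4265 yr.
The remaining gap fraction is e^(−t/τ); 91% covered ⇒ e^(−t/τ) = 0.0900.
t = −τ ln(0.0900) = 0.4265 × 2.408 = 1.027 yr.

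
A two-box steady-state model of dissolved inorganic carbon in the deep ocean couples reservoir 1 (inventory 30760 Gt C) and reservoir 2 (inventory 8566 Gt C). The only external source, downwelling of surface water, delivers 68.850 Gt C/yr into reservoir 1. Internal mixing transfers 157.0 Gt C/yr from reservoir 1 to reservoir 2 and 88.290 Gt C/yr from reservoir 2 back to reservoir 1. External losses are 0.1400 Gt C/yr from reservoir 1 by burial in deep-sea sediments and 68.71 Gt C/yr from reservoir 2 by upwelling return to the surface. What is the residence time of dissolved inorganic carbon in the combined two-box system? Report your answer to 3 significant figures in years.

571 yr

For the system as a whole, the A↔B exchange is internal and contributes nothing to the throughput; only the external sinks remove mass.
M_total = 30760 + 8566 = 39326 Gt C.
ΣF_external_out = 0.1400 + 68.71 = 68.850 Gt C/yr.
τ = M_total / ΣF_ext = 39326 / 68.850 = 571.2 yr.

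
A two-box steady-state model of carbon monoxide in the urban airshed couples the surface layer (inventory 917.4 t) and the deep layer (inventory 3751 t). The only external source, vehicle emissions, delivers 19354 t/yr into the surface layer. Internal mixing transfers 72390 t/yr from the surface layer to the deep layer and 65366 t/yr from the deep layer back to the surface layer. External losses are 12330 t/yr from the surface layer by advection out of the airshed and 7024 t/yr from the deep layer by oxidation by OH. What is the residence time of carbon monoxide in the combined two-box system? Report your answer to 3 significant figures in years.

0.241 yr

Treat the two boxes together as one reservoir: the mixing fluxes between them are internal recycling, so τ = ΣM / Σ(external losses).
M_total = 917.4 + 3751 = 4668.4 t.
ΣF_external_out = 12330 + 7024 = 19354 t/yr.
τ = M_total / ΣF_ext = 4668.4 / 19354 = 0.2412 yr.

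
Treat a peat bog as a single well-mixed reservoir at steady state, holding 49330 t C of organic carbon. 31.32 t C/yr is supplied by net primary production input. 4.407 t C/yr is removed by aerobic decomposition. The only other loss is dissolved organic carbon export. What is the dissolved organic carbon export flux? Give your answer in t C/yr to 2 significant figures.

27 t C/yr

At steady state ΣF_in = ΣF_out.
ΣF_in = 31.320 t C/yr.
Dissolved organic carbon export flux = ΣF_in − (4.407) = 31.320 − 4.407 = 26.91 t C/yr.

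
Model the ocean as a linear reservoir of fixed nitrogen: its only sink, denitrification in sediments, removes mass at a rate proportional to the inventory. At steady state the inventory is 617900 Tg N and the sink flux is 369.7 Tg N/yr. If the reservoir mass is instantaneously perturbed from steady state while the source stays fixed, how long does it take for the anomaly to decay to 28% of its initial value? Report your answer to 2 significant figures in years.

2100 yr

For a linear reservoir the anomaly decays as exp(−t/τ) with τ = M/F = 617900/369.7 = 1671 yr.
exp(−t/τ) = 0.28 ⇒ t = −τ ln(0.28) = 1671 × 1.273 = 2128 yr.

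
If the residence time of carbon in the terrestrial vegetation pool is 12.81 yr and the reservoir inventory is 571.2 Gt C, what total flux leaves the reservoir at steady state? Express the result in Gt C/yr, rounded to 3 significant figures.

F = M / τ = 571.2 / 12.81 = 44.59 Gt C/yr.

44.6 Gt C/yr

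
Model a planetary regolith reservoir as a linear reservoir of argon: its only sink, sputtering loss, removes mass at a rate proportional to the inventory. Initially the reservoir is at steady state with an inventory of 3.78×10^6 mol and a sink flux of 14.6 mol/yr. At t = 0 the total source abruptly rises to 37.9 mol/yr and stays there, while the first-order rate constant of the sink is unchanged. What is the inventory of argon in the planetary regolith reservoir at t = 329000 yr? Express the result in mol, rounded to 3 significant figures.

8.12×10^6 mol

Residence time τ = M₀/F₀ = 258900 yr. The eventual steady state is M_∞ = M₀·(F₁/F₀) = 3.78×10^6 × 37.9/14.6 = 9.8125×10^6 mol.
The anomaly ΔM(t) = M(t) − M_∞ decays as ΔM₀·e^(−t/τ) with ΔM₀ = 3.78×10^6 − 9.8125×10^6 = −6.032×10^6 mol.
At t = 329000 yr, e^(−t/τ) = e^(−1.271) = 0.2806, so ΔM = −1.693×10^6 mol and M = 9.8125×10^6 − 1.693×10^6 = 8.1196×10^6 mol.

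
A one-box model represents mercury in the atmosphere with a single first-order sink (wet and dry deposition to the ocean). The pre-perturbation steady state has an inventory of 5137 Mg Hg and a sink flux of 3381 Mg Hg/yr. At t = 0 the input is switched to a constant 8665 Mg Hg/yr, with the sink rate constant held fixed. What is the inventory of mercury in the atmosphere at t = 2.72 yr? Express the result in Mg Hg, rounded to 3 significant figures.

11800 Mg Hg

τ = M₀/F₀ = 5137/3381 = 1.519 yr; rate constant k = 1/τ.
New steady state M_∞ = F₁/k = F₁·τ = 8665 × 1.519 = 13165 Mg Hg.
M(t) = M_∞ + (M₀ − M_∞)·e^(−t/τ); t/τ = 2.72/1.519 = 1.790, so e^(−t/τ) = 0.1669.
M(t) = 13165 − 8028 × 0.1669 = 11825 Mg Hg.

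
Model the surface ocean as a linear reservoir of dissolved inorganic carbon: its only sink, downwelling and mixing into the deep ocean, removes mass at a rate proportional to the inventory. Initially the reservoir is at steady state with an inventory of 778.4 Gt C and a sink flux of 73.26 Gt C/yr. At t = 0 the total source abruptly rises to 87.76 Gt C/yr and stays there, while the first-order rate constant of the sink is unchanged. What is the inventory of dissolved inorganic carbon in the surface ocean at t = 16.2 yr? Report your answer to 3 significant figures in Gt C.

899 Gt C

Residence time τ = M₀/F₀ = 10.63 yr. The eventual steady state is M_∞ = M₀·(F₁/F₀) = 778.4 × 87.76/73.26 = 932.46 Gt C.
The anomaly ΔM(t) = M(t) − M_∞ decays as ΔM₀·e^(−t/τ) with ΔM₀ = 778.4 − 932.46 = −154.1 Gt C.
At t = 16.2 yr, e^(−t/τ) = e^(−1.525) = 0.2177, so ΔM = −33.54 Gt C and M = 932.46 − 33.54 = 898.93 Gt C.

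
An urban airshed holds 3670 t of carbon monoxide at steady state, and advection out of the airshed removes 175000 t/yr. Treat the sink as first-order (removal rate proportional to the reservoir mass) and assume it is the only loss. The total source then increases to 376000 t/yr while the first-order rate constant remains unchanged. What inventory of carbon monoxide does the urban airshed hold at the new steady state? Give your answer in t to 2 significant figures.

7900 t

Rate constant k = F/M = 175000 / 3670 = 47.68 yr⁻¹.
At the new steady state, source = k·M_new ⇒ M_new = 376000 / 47.68 = 7885 t.
(Equivalently M_new = M × F_new/F_old = 3670 × 376000/175000.)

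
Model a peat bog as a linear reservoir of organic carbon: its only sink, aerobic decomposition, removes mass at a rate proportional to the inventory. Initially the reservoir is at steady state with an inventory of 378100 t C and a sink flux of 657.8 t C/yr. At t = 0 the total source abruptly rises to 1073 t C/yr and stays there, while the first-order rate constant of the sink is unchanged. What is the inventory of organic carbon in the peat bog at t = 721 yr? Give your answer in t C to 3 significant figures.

549000 t C

Residence time τ = M₀/F₀ = 574.8 yr. The eventual steady state is M_∞ = M₀·(F₁/F₀) = 378100 × 1073/657.8 = 616750 t C.
The anomaly ΔM(t) = M(t) − M_∞ decays as ΔM₀·e^(−t/τ) with ΔM₀ = 378100 − 616750 = −238700 t C.
At t = 721 yr, e^(−t/τ) = e^(−1.254) = 0.2853, so ΔM = −68080 t C and M = 616750 − 68080 = 548680 t C.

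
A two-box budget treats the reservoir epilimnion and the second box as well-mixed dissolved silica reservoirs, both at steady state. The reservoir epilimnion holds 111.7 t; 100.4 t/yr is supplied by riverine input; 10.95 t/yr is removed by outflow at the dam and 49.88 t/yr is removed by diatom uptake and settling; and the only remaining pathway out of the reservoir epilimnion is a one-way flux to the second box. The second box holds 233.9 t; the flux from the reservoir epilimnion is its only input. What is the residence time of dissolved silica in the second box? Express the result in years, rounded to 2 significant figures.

Balance the reservoir epilimnion: ΣF_in = 100.40 t/yr.
Flux to the second box = ΣF_in − (10.95 + 49.88) = 39.570 t/yr.
At steady state the output of the second box equals its input, 39.570 t/yr.
τ = M / F = 233.9 / 39.570 = 5.911 yr.

5.9 yr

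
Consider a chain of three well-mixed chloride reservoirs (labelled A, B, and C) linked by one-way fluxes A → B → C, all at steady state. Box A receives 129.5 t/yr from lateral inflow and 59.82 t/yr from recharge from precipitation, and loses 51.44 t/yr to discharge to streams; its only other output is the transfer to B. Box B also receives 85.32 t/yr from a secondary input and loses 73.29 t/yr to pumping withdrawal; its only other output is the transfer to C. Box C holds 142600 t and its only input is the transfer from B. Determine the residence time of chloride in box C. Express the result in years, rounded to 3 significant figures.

Box A: F(A→B) = (129.5 + 59.82) − 51.44 = 137.88 t/yr.
Box B: F(B→C) = (137.88 + 85.32) − 73.29 = 149.91 t/yr.
Box C throughput = its input = 149.91 t/yr; τ = 142600 / 149.91 = 951.2 yr.

951 yr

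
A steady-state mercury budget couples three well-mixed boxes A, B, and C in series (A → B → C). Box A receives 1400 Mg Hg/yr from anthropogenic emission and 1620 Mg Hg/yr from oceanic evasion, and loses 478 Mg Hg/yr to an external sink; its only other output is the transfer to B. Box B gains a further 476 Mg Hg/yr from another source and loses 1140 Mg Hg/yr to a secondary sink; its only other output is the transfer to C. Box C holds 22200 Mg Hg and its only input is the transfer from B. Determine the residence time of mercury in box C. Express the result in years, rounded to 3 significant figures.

Box A: F(A→B) = (1400 + 1620) − 478 = 2542.0 Mg Hg/yr.
Box B: F(B→C) = (2542.0 + 476) − 1140 = 1878.0 Mg Hg/yr.
Box C throughput = its input = 1878.0 Mg Hg/yr; τ = 22200 / 1878.0 = 11.82 yr.

11.8 yr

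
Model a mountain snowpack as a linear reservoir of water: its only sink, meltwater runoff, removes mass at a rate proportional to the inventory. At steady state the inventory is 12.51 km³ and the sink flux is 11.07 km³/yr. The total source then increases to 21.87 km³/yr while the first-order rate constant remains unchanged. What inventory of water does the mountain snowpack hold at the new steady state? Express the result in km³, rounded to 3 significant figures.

Rate constant k = F/M = 11.07 / 12.51 = 0.8849 yr⁻¹.
At the new steady state, source = k·M_new ⇒ M_new = 21.87 / 0.8849 = 24.71 km³.
(Equivalently M_new = M × F_new/F_old = 12.51 × 21.87/11.07.)

24.7 km³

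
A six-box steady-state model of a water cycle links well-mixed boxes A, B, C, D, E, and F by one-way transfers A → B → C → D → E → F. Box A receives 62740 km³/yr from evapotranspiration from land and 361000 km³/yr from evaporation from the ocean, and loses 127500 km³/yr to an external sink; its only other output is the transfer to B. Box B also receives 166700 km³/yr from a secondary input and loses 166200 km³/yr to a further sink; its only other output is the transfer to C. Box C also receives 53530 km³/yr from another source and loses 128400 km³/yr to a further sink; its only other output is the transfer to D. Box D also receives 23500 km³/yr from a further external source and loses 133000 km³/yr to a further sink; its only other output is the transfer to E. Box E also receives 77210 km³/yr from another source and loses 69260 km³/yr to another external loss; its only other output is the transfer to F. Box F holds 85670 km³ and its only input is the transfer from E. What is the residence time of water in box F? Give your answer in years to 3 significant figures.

0.712 yr

Box A: F(A→B) = (62740 + 361000) − 127500 = 296240 km³/yr.
Box B: F(B→C) = (296240 + 166700) − 166200 = 296740 km³/yr.
Box C: F(C→D) = (296740 + 53530) − 128400 = 221870 km³/yr.
Box D: F(D→E) = (221870 + 23500) − 133000 = 112370 km³/yr.
Box E: F(E→F) = (112370 + 77210) − 69260 = 120320 km³/yr.
Box F throughput = its input = 120320 km³/yr; τ = 85670 / 120320 = 0.7120 yr.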